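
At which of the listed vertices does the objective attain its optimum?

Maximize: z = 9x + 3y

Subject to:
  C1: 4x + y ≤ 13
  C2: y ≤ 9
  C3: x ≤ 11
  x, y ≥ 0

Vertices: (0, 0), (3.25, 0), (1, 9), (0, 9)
(1, 9) with z = 36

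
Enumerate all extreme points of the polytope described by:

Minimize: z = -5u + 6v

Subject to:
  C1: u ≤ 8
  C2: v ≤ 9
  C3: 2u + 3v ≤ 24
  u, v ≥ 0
Each vertex is the intersection of two constraint boundaries that also satisfies all remaining constraints:
  u = 0 and v = 0 → (0, 0)
  u = 8 and v = 0 → (8, 0)
  u = 8 and 2u + 3v = 24 → (8, 2.667)
  2u + 3v = 24 and u = 0 → (0, 8)

Vertices: (0, 0), (8, 0), (8, 2.667), (0, 8)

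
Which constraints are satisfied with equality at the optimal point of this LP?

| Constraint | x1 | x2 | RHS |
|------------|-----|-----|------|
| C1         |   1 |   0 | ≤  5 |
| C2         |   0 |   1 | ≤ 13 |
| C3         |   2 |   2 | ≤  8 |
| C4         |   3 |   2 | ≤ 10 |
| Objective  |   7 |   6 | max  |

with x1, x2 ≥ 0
Optimal: x1 = 2, x2 = 2
Slack at optimum:
  C1: slack = 3
  C2: slack = 11
  C3: slack = 0 (binding)
  C4: slack = 0 (binding)
  x1 ≥ 0: x1 = 2
  x2 ≥ 0: x2 = 2
Binding constraints: C3, C4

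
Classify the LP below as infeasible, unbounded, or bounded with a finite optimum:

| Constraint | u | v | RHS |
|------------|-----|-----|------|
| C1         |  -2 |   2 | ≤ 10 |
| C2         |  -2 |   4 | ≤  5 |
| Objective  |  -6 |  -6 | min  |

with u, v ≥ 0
Feasible point: (0, 0) satisfies every constraint, so the LP is feasible.
Direction d = (1, 0): for each constraint row a, a·d ≤ 0 —
  (-2)(1) + (2)(0) = -2 ≤ 0
  (-2)(1) + (4)(0) = -2 ≤ 0
and d ≥ 0, so (0, 0) + t·d stays feasible for every t ≥ 0. Along this ray z = -6u - 6v changes by -6 per unit t, so z → −∞.

The LP is unbounded; z can be made arbitrarily small.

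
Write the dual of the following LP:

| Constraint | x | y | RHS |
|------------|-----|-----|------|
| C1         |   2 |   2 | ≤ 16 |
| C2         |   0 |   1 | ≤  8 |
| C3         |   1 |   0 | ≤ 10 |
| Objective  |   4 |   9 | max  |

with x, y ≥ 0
Minimize: z = 16y1 + 8y2 + 10y3

Subject to:
  C1: -2y1 - y3 ≤ -4
  C2: -2y1 - y2 ≤ -9
  y1, y2, y3 ≥ 0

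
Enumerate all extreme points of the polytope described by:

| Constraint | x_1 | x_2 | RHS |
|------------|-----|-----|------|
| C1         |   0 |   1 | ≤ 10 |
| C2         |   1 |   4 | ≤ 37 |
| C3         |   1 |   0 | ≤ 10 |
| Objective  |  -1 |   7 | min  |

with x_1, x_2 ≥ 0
Each vertex is the intersection of two constraint boundaries that also satisfies all remaining constraints:
  x_1 = 0 and x_2 = 0 → (0, 0)
  x_1 = 10 and x_2 = 0 → (10, 0)
  x_1 + 4x_2 = 37 and x_1 = 10 → (10, 6.75)
  x_1 + 4x_2 = 37 and x_1 = 0 → (0, 9.25)

Vertices: (0, 0), (10, 0), (10, 6.75), (0, 9.25)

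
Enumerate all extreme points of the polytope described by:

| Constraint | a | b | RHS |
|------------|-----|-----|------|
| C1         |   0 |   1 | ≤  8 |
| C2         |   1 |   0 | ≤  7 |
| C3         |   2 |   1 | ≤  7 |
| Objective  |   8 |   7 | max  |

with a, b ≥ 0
Each vertex is the intersection of two constraint boundaries that also satisfies all remaining constraints:
  a = 0 and b = 0 → (0, 0)
  2a + b = 7 and b = 0 → (3.5, 0)
  2a + b = 7 and a = 0 → (0, 7)

Vertices: (0, 0), (3.5, 0), (0, 7)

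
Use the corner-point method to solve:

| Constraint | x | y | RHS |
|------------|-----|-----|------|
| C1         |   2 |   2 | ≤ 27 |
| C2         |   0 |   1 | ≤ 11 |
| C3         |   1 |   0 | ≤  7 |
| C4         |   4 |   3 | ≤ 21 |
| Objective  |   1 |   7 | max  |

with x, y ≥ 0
Each vertex is the intersection of two constraint boundaries that also satisfies all remaining constraints:
  x = 0 and y = 0 → (0, 0)
  4x + 3y = 21 and y = 0 → (5.25, 0)
  4x + 3y = 21 and x = 0 → (0, 7)

Evaluating z = x + 7y at each vertex:
  (0, 0): z = 0
  (5.25, 0): z = 5.25
  (0, 7): z = 49

The maximum is at (0, 7) with z = 49.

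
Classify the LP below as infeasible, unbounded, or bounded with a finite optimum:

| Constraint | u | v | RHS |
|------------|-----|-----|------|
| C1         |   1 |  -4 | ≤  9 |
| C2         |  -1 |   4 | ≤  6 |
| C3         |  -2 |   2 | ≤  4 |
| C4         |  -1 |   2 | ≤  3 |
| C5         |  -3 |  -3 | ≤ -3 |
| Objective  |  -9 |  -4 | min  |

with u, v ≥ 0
Feasible point: (0, 1) satisfies every constraint, so the LP is feasible.
Direction d = (4, 1): for each constraint row a, a·d ≤ 0 —
  (1)(4) + (-4)(1) = 0 ≤ 0
  (-1)(4) + (4)(1) = 0 ≤ 0
  (-2)(4) + (2)(1) = -6 ≤ 0
  (-1)(4) + (2)(1) = -2 ≤ 0
  (-3)(4) + (-3)(1) = -15 ≤ 0
and d ≥ 0, so (0, 1) + t·d stays feasible for every t ≥ 0. Along this ray z = -9u - 4v changes by -40 per unit t, so z → −∞.

The LP is unbounded; z can be made arbitrarily small.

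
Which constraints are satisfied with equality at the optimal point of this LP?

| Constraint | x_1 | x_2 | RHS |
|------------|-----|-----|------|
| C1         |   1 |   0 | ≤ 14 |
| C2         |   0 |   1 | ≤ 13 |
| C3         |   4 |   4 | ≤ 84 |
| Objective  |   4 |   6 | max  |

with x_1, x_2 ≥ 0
Optimal: x_1 = 8, x_2 = 13
Binding: C2, C3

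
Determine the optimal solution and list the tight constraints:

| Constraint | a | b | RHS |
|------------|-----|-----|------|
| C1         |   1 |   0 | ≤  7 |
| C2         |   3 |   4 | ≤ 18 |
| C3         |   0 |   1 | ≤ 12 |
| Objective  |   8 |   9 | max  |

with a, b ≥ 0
Optimal: a = 6, b = 0
Binding: C2, b ≥ 0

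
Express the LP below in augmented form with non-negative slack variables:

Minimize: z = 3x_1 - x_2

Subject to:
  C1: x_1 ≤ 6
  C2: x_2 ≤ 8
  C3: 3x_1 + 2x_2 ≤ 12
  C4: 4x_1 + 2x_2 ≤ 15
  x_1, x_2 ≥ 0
min z = 3x_1 - x_2

s.t.
  x_1 + s1 = 6
  x_2 + s2 = 8
  3x_1 + 2x_2 + s3 = 12
  4x_1 + 2x_2 + s4 = 15
  x_1, x_2, s1, s2, s3, s4 ≥ 0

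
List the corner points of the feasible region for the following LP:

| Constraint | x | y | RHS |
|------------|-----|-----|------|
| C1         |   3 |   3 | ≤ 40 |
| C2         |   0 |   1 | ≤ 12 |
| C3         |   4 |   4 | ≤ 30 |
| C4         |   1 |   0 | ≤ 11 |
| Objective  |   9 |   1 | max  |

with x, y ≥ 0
Each vertex is the intersection of two constraint boundaries that also satisfies all remaining constraints:
  x = 0 and y = 0 → (0, 0)
  4x + 4y = 30 and y = 0 → (7.5, 0)
  4x + 4y = 30 and x = 0 → (0, 7.5)

Vertices: (0, 0), (7.5, 0), (0, 7.5)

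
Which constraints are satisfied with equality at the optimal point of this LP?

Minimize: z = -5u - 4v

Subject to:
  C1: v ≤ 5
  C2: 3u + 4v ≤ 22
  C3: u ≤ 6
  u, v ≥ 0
Optimal: u = 6, v = 1
Slack at optimum:
  C1: slack = 4
  C2: slack = 0 (binding)
  C3: slack = 0 (binding)
  u ≥ 0: u = 6
  v ≥ 0: v = 1
Binding constraints: C2, C3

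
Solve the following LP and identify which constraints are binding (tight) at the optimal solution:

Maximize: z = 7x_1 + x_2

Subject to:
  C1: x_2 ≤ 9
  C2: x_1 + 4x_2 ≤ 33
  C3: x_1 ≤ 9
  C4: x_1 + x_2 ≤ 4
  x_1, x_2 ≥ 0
Optimal: x_1 = 4, x_2 = 0
Slack at optimum:
  C1: slack = 9
  C2: slack = 29
  C3: slack = 5
  C4: slack = 0 (binding)
  x_1 ≥ 0: x_1 = 4
  x_2 ≥ 0: x_2 = 0 (binding)
Binding constraints: C4, x_2 ≥ 0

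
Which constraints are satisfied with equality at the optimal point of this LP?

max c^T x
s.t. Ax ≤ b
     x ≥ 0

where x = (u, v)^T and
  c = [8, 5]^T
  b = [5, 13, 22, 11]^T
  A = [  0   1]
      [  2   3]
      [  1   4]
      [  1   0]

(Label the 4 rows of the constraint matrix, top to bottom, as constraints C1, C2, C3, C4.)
Optimal: u = 6.5, v = 0
Binding: C2, v ≥ 0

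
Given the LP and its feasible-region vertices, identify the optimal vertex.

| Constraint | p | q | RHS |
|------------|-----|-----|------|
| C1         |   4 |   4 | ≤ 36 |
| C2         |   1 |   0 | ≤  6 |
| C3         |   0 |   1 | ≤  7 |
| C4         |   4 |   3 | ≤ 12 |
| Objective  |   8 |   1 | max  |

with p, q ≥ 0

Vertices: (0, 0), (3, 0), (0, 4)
(3, 0) with z = 24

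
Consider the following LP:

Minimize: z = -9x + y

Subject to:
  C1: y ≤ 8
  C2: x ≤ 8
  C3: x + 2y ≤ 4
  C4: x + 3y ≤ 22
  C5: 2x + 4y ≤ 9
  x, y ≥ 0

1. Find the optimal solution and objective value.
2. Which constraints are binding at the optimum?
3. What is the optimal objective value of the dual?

1. x = 4, y = 0, z = -36
2. C3, y ≥ 0
3. -36 (by strong duality, equal to the primal optimum)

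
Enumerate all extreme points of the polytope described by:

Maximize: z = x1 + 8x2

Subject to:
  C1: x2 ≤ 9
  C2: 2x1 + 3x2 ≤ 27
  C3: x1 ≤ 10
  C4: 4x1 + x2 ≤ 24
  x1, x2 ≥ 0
Each vertex is the intersection of two constraint boundaries that also satisfies all remaining constraints:
  x1 = 0 and x2 = 0 → (0, 0)
  4x1 + x2 = 24 and x2 = 0 → (6, 0)
  2x1 + 3x2 = 27 and 4x1 + x2 = 24 → (4.5, 6)
  x2 = 9 and 2x1 + 3x2 = 27 → (0, 9)

Vertices: (0, 0), (6, 0), (4.5, 6), (0, 9)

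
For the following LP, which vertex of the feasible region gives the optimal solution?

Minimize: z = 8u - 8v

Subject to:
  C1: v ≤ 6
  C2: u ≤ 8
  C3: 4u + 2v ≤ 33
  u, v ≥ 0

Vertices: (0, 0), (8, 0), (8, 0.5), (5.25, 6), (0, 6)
Evaluating z = 8u - 8v at each vertex:
  (0, 0): z = 0
  (8, 0): z = 64
  (8, 0.5): z = 60
  (5.25, 6): z = -6
  (0, 6): z = -48

The smallest value is z = -48, attained at (0, 6).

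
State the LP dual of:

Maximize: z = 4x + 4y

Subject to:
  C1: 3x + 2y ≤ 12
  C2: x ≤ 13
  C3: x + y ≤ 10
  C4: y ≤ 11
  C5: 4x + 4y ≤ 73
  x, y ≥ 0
Minimize: z = 12y1 + 13y2 + 10y3 + 11y4 + 73y5

Subject to:
  C1: -3y1 - y2 - y3 - 4y5 ≤ -4
  C2: -2y1 - y3 - y4 - 4y5 ≤ -4
  y1, y2, y3, y4, y5 ≥ 0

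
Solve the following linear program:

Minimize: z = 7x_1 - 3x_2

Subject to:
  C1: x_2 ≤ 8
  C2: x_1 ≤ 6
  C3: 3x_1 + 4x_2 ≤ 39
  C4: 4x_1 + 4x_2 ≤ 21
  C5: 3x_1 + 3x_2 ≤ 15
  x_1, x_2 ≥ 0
Each vertex is the intersection of two constraint boundaries that also satisfies all remaining constraints:
  x_1 = 0 and x_2 = 0 → (0, 0)
  3x_1 + 3x_2 = 15 and x_2 = 0 → (5, 0)
  3x_1 + 3x_2 = 15 and x_1 = 0 → (0, 5)

Evaluating z = 7x_1 - 3x_2 at each vertex:
  (0, 0): z = 0
  (5, 0): z = 35
  (0, 5): z = -15

The minimum is at (0, 5) with z = -15.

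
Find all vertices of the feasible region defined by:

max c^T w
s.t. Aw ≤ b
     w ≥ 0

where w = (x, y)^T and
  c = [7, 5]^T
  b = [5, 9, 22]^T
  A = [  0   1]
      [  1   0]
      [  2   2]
Each vertex is the intersection of two constraint boundaries that also satisfies all remaining constraints:
  x = 0 and y = 0 → (0, 0)
  x = 9 and y = 0 → (9, 0)
  x = 9 and 2x + 2y = 22 → (9, 2)
  y = 5 and 2x + 2y = 22 → (6, 5)
  y = 5 and x = 0 → (0, 5)

Vertices: (0, 0), (9, 0), (9, 2), (6, 5), (0, 5)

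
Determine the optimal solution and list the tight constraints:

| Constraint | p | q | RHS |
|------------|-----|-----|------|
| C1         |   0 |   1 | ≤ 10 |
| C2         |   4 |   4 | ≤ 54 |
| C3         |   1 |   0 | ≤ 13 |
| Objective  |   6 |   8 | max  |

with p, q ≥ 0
Optimal: p = 3.5, q = 10
Binding: C1, C2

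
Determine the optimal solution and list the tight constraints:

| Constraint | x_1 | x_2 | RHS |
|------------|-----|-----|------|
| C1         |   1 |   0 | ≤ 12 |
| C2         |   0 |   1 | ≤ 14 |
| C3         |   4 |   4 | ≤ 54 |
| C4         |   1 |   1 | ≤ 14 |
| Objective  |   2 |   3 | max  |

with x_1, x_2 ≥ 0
Optimal: x_1 = 0, x_2 = 13.5
Slack at optimum:
  C1: slack = 12
  C2: slack = 0.5
  C3: slack = 0 (binding)
  C4: slack = 0.5
  x_1 ≥ 0: x_1 = 0 (binding)
  x_2 ≥ 0: x_2 = 13.5
Binding constraints: C3, x_1 ≥ 0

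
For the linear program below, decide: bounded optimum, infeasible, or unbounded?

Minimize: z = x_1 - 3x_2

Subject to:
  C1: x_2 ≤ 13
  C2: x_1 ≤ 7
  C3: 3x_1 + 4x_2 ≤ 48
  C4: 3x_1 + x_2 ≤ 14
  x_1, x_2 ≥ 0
The point (0, 12) satisfies every constraint, so the LP is feasible; the constraints give x_1 ≤ 7 and x_2 ≤ 13, which with x_1, x_2 ≥ 0 keep the feasible region inside a bounded box. A feasible, bounded LP attains a finite optimum at a vertex.

Evaluating z = x_1 - 3x_2 at each vertex:
  (0, 0): z = 0
  (4.667, 0): z = 4.667
  (0.8889, 11.33): z = -33.11
  (0, 12): z = -36

The LP has an optimal solution: (0, 12) with z = -36.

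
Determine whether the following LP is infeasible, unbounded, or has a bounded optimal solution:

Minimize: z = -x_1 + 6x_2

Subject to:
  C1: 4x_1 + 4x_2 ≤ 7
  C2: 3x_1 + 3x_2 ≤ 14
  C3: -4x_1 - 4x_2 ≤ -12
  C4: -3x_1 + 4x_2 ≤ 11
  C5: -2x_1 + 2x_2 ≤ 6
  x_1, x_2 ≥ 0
C1 requires 4x_1 + 4x_2 ≤ 7, while C3 (-4x_1 - 4x_2 ≤ -12) is equivalent to 4x_1 + 4x_2 ≥ 12. Together they would need 12 ≤ 4x_1 + 4x_2 ≤ 7, which is impossible since 12 > 7. No point satisfies all constraints.

The feasible region is empty; the LP is infeasible.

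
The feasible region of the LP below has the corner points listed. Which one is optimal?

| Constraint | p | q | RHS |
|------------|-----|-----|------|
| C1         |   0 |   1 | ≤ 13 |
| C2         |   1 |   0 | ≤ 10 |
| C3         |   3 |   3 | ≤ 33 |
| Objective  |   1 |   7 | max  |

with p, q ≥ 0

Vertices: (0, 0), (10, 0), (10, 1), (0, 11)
Evaluating z = p + 7q at each vertex:
  (0, 0): z = 0
  (10, 0): z = 10
  (10, 1): z = 17
  (0, 11): z = 77

The largest value is z = 77, attained at (0, 11).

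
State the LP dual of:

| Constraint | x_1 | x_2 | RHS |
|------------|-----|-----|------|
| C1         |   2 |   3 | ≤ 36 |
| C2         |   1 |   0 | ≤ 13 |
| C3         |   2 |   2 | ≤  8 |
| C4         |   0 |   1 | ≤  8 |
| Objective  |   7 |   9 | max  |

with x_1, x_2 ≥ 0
Minimize: z = 36y1 + 13y2 + 8y3 + 8y4

Subject to:
  C1: -2y1 - y2 - 2y3 ≤ -7
  C2: -3y1 - 2y3 - y4 ≤ -9
  y1, y2, y3, y4 ≥ 0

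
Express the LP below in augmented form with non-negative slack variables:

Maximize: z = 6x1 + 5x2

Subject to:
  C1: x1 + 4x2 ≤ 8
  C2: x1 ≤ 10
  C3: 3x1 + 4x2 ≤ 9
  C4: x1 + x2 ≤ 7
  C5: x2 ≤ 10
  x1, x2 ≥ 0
max z = 6x1 + 5x2

s.t.
  x1 + 4x2 + s1 = 8
  x1 + s2 = 10
  3x1 + 4x2 + s3 = 9
  x1 + x2 + s4 = 7
  x2 + s5 = 10
  x1, x2, s1, s2, s3, s4, s5 ≥ 0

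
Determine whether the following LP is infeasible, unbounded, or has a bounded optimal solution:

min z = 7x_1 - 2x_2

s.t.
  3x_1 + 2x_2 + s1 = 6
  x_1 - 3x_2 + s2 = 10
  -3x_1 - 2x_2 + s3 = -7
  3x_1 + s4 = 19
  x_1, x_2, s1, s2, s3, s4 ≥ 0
The row 3x_1 + 2x_2 + s1 = 6 with s1 ≥ 0 requires 3x_1 + 2x_2 ≤ 6, while the row -3x_1 - 2x_2 + s3 = -7 with s3 ≥ 0 is equivalent to 3x_1 + 2x_2 ≥ 7. Together they would need 7 ≤ 3x_1 + 2x_2 ≤ 6, which is impossible since 7 > 6. No point satisfies all constraints.

Infeasible: no point satisfies all constraints simultaneously.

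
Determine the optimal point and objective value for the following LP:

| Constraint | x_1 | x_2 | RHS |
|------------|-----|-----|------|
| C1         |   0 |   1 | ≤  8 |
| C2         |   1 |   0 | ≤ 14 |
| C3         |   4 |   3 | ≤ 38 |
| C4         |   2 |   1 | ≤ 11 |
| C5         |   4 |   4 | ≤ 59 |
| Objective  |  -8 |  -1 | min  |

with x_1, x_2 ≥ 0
Each vertex is the intersection of two constraint boundaries that also satisfies all remaining constraints:
  x_1 = 0 and x_2 = 0 → (0, 0)
  2x_1 + x_2 = 11 and x_2 = 0 → (5.5, 0)
  x_2 = 8 and 2x_1 + x_2 = 11 → (1.5, 8)
  x_2 = 8 and x_1 = 0 → (0, 8)

Evaluating z = -8x_1 - x_2 at each vertex:
  (0, 0): z = 0
  (5.5, 0): z = -44
  (1.5, 8): z = -20
  (0, 8): z = -8

The minimum is at (5.5, 0) with z = -44.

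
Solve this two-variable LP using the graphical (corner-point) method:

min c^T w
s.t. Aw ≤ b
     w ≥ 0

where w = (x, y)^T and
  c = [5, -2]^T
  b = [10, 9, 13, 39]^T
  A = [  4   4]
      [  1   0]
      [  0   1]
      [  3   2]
Each vertex is the intersection of two constraint boundaries that also satisfies all remaining constraints:
  x = 0 and y = 0 → (0, 0)
  4x + 4y = 10 and y = 0 → (2.5, 0)
  4x + 4y = 10 and x = 0 → (0, 2.5)

Evaluating z = 5x - 2y at each vertex:
  (0, 0): z = 0
  (2.5, 0): z = 12.5
  (0, 2.5): z = -5

The minimum is at (0, 2.5) with z = -5.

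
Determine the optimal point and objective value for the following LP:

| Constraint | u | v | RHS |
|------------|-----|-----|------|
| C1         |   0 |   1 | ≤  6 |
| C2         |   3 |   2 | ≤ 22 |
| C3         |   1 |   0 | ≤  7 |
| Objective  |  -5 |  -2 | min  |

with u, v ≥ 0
Each vertex is the intersection of two constraint boundaries that also satisfies all remaining constraints:
  u = 0 and v = 0 → (0, 0)
  u = 7 and v = 0 → (7, 0)
  3u + 2v = 22 and u = 7 → (7, 0.5)
  v = 6 and 3u + 2v = 22 → (3.333, 6)
  v = 6 and u = 0 → (0, 6)

Evaluating z = -5u - 2v at each vertex:
  (0, 0): z = 0
  (7, 0): z = -35
  (7, 0.5): z = -36
  (3.333, 6): z = -28.67
  (0, 6): z = -12

The minimum is at (7, 0.5) with z = -36.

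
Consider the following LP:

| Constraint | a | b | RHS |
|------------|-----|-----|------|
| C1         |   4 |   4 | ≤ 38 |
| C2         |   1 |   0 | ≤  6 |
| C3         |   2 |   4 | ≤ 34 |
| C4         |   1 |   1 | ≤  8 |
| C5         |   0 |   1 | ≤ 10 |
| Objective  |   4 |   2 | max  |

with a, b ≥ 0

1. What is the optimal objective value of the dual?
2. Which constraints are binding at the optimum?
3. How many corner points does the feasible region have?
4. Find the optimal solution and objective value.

1. 28 (by strong duality, equal to the primal optimum)
2. C2, C4
3. 4
4. a = 6, b = 2, z = 28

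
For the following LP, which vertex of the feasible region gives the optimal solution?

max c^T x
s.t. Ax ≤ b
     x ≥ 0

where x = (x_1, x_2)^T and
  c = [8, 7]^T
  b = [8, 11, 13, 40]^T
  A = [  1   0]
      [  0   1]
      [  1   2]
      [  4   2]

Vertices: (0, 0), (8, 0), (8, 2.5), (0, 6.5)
Evaluating z = 8x_1 + 7x_2 at each vertex:
  (0, 0): z = 0
  (8, 0): z = 64
  (8, 2.5): z = 81.5
  (0, 6.5): z = 45.5

The largest value is z = 81.5, attained at (8, 2.5).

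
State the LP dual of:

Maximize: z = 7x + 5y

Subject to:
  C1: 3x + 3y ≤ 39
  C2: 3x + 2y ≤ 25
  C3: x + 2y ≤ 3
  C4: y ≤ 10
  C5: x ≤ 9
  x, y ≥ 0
Minimize: z = 39y1 + 25y2 + 3y3 + 10y4 + 9y5

Subject to:
  C1: -3y1 - 3y2 - y3 - y5 ≤ -7
  C2: -3y1 - 2y2 - 2y3 - y4 ≤ -5
  y1, y2, y3, y4, y5 ≥ 0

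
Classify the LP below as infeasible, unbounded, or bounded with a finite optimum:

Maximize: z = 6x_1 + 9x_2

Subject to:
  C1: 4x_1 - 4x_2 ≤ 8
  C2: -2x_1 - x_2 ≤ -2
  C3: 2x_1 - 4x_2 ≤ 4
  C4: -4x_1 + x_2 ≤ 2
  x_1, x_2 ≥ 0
Feasible point: (1, 0) satisfies every constraint, so the LP is feasible.
Direction d = (1, 1): for each constraint row a, a·d ≤ 0 —
  (4)(1) + (-4)(1) = 0 ≤ 0
  (-2)(1) + (-1)(1) = -3 ≤ 0
  (2)(1) + (-4)(1) = -2 ≤ 0
  (-4)(1) + (1)(1) = -3 ≤ 0
and d ≥ 0, so (1, 0) + t·d stays feasible for every t ≥ 0. Along this ray z = 6x_1 + 9x_2 changes by 15 per unit t, so z → +∞.

Unbounded — the objective can increase without bound over the feasible region.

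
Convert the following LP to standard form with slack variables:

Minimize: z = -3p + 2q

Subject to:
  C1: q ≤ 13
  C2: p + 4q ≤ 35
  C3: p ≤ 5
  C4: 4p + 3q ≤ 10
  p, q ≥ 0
min z = -3p + 2q

s.t.
  q + s1 = 13
  p + 4q + s2 = 35
  p + s3 = 5
  4p + 3q + s4 = 10
  p, q, s1, s2, s3, s4 ≥ 0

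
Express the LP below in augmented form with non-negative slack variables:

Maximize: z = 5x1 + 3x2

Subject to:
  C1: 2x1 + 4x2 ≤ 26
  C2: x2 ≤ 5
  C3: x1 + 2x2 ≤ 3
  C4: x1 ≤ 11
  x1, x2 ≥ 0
max z = 5x1 + 3x2

s.t.
  2x1 + 4x2 + s1 = 26
  x2 + s2 = 5
  x1 + 2x2 + s3 = 3
  x1 + s4 = 11
  x1, x2, s1, s2, s3, s4 ≥ 0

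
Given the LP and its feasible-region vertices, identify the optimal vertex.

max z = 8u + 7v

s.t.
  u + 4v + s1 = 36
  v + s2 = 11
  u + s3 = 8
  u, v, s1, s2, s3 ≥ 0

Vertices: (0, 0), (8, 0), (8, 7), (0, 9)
Evaluating z = 8u + 7v at each vertex:
  (0, 0): z = 0
  (8, 0): z = 64
  (8, 7): z = 113
  (0, 9): z = 63

The largest value is z = 113, attained at (8, 7).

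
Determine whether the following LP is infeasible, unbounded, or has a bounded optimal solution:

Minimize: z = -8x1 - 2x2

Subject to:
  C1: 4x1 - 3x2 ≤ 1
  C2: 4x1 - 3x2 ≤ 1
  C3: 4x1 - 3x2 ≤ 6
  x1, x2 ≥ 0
Feasible point: (0, 0) satisfies every constraint, so the LP is feasible.
Direction d = (0, 1): for each constraint row a, a·d ≤ 0 —
  (4)(0) + (-3)(1) = -3 ≤ 0
  (4)(0) + (-3)(1) = -3 ≤ 0
  (4)(0) + (-3)(1) = -3 ≤ 0
and d ≥ 0, so (0, 0) + t·d stays feasible for every t ≥ 0. Along this ray z = -8x1 - 2x2 changes by -2 per unit t, so z → −∞.

Unbounded — the objective can decrease without bound over the feasible region.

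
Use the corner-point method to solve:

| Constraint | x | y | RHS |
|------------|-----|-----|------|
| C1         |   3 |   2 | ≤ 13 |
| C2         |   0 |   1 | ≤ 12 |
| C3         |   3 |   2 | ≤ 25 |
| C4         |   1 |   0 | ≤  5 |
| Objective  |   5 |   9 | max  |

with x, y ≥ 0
Each vertex is the intersection of two constraint boundaries that also satisfies all remaining constraints:
  x = 0 and y = 0 → (0, 0)
  3x + 2y = 13 and y = 0 → (4.333, 0)
  3x + 2y = 13 and x = 0 → (0, 6.5)

Evaluating z = 5x + 9y at each vertex:
  (0, 0): z = 0
  (4.333, 0): z = 21.67
  (0, 6.5): z = 58.5

The maximum is at (0, 6.5) with z = 58.5.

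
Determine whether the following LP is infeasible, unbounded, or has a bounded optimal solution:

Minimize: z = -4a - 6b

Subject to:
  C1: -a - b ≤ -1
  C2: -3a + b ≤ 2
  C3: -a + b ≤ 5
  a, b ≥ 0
Feasible point: (0, 1) satisfies every constraint, so the LP is feasible.
Direction d = (1, 0): for each constraint row a, a·d ≤ 0 —
  (-1)(1) + (-1)(0) = -1 ≤ 0
  (-3)(1) + (1)(0) = -3 ≤ 0
  (-1)(1) + (1)(0) = -1 ≤ 0
and d ≥ 0, so (0, 1) + t·d stays feasible for every t ≥ 0. Along this ray z = -4a - 6b changes by -4 per unit t, so z → −∞.

The LP is unbounded; z can be made arbitrarily small.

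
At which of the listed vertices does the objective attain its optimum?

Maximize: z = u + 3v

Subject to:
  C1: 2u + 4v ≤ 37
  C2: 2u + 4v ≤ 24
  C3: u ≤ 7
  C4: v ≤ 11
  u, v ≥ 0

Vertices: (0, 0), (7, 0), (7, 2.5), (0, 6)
(0, 6) with z = 18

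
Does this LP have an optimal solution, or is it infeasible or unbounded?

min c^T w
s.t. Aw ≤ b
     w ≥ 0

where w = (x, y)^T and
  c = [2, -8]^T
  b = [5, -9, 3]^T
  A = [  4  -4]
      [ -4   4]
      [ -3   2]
One constraint requires 4x - 4y ≤ 5, while the constraint -4x + 4y ≤ -9 is equivalent to 4x - 4y ≥ 9. Together they would need 9 ≤ 4x - 4y ≤ 5, which is impossible since 9 > 5. No point satisfies all constraints.

Infeasible: no point satisfies all constraints simultaneously.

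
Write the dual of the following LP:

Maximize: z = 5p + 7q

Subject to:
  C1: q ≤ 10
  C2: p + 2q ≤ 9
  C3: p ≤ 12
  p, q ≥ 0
Minimize: z = 10y1 + 9y2 + 12y3

Subject to:
  C1: -y2 - y3 ≤ -5
  C2: -y1 - 2y2 ≤ -7
  y1, y2, y3 ≥ 0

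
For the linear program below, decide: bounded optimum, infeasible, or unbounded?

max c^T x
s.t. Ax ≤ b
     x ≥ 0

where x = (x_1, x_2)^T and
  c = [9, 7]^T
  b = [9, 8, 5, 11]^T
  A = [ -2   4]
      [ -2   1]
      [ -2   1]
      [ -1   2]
Feasible point: (0, 0) satisfies every constraint, so the LP is feasible.
Direction d = (1, 0): for each constraint row a, a·d ≤ 0 —
  (-2)(1) + (4)(0) = -2 ≤ 0
  (-2)(1) + (1)(0) = -2 ≤ 0
  (-2)(1) + (1)(0) = -2 ≤ 0
  (-1)(1) + (2)(0) = -1 ≤ 0
and d ≥ 0, so (0, 0) + t·d stays feasible for every t ≥ 0. Along this ray z = 9x_1 + 7x_2 changes by 9 per unit t, so z → +∞.

Unbounded: there is a feasible ray along which z → +∞.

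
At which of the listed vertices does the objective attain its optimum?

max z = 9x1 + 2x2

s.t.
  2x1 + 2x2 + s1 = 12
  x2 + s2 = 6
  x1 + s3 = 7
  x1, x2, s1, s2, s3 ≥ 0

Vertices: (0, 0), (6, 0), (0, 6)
Evaluating z = 9x1 + 2x2 at each vertex:
  (0, 0): z = 0
  (6, 0): z = 54
  (0, 6): z = 12

The largest value is z = 54, attained at (6, 0).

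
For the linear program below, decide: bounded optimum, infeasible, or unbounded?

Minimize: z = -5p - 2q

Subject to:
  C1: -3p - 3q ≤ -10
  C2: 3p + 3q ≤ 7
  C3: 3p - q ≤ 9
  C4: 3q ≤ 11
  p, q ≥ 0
C2 requires 3p + 3q ≤ 7, while C1 (-3p - 3q ≤ -10) is equivalent to 3p + 3q ≥ 10. Together they would need 10 ≤ 3p + 3q ≤ 7, which is impossible since 10 > 7. No point satisfies all constraints.

Infeasible: no point satisfies all constraints simultaneously.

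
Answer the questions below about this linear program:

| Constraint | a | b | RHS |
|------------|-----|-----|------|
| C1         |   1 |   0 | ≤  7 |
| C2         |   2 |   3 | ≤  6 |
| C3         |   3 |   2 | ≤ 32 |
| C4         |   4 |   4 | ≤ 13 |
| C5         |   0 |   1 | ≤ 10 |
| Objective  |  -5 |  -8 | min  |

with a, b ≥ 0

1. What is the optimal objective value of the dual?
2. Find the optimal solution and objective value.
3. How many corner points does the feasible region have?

1. -16 (by strong duality, equal to the primal optimum)
2. a = 0, b = 2, z = -16
3. 3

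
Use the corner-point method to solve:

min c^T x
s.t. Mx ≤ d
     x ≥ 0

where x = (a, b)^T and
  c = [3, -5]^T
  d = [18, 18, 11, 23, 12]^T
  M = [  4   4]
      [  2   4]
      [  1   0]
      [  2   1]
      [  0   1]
Each vertex is the intersection of two constraint boundaries that also satisfies all remaining constraints:
  a = 0 and b = 0 → (0, 0)
  4a + 4b = 18 and b = 0 → (4.5, 0)
  4a + 4b = 18 and 2a + 4b = 18 → (0, 4.5)

Evaluating z = 3a - 5b at each vertex:
  (0, 0): z = 0
  (4.5, 0): z = 13.5
  (0, 4.5): z = -22.5

The minimum is at (0, 4.5) with z = -22.5.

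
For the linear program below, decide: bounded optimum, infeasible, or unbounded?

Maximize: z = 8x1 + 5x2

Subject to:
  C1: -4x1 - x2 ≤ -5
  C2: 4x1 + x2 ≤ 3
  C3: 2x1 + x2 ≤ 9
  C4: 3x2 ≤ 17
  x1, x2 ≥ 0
C2 requires 4x1 + x2 ≤ 3, while C1 (-4x1 - x2 ≤ -5) is equivalent to 4x1 + x2 ≥ 5. Together they would need 5 ≤ 4x1 + x2 ≤ 3, which is impossible since 5 > 3. No point satisfies all constraints.

Infeasible: no point satisfies all constraints simultaneously.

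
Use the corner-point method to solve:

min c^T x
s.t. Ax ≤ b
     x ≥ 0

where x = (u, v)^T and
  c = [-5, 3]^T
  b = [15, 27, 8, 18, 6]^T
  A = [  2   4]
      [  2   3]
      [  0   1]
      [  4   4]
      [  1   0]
u = 4.5, v = 0, z = -22.5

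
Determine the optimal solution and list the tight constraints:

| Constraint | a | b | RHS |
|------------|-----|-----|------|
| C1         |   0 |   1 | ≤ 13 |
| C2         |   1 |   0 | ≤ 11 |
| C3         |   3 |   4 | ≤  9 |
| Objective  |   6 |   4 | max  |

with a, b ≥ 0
Optimal: a = 3, b = 0
Binding: C3, b ≥ 0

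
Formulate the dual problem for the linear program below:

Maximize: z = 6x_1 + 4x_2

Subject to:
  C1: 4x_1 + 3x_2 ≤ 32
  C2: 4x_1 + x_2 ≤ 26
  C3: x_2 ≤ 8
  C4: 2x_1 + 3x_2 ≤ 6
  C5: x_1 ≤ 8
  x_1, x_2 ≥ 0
Minimize: z = 32y1 + 26y2 + 8y3 + 6y4 + 8y5

Subject to:
  C1: -4y1 - 4y2 - 2y4 - y5 ≤ -6
  C2: -3y1 - y2 - y3 - 3y4 ≤ -4
  y1, y2, y3, y4, y5 ≥ 0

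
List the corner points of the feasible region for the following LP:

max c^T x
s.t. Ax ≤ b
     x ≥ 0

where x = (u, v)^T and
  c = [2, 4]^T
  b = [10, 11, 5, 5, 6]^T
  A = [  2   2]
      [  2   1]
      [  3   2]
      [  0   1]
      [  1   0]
Each vertex is the intersection of two constraint boundaries that also satisfies all remaining constraints:
  u = 0 and v = 0 → (0, 0)
  3u + 2v = 5 and v = 0 → (1.667, 0)
  3u + 2v = 5 and u = 0 → (0, 2.5)

Vertices: (0, 0), (1.667, 0), (0, 2.5)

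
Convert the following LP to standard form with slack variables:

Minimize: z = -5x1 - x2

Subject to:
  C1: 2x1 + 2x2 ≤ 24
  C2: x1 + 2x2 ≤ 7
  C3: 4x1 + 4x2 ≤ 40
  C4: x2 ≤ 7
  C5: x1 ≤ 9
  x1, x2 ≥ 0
min z = -5x1 - x2

s.t.
  2x1 + 2x2 + s1 = 24
  x1 + 2x2 + s2 = 7
  4x1 + 4x2 + s3 = 40
  x2 + s4 = 7
  x1 + s5 = 9
  x1, x2, s1, s2, s3, s4, s5 ≥ 0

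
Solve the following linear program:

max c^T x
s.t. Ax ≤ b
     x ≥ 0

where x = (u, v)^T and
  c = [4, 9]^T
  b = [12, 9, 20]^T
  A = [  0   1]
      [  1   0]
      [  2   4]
Each vertex is the intersection of two constraint boundaries that also satisfies all remaining constraints:
  u = 0 and v = 0 → (0, 0)
  u = 9 and v = 0 → (9, 0)
  u = 9 and 2u + 4v = 20 → (9, 0.5)
  2u + 4v = 20 and u = 0 → (0, 5)

Evaluating z = 4u + 9v at each vertex:
  (0, 0): z = 0
  (9, 0): z = 36
  (9, 0.5): z = 40.5
  (0, 5): z = 45

The maximum is at (0, 5) with z = 45.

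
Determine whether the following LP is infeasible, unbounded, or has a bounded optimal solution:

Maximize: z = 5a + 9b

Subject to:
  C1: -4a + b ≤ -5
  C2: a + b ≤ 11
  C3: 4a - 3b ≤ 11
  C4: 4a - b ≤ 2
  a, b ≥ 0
C4 requires 4a - b ≤ 2, while C1 (-4a + b ≤ -5) is equivalent to 4a - b ≥ 5. Together they would need 5 ≤ 4a - b ≤ 2, which is impossible since 5 > 2. No point satisfies all constraints.

Infeasible: no point satisfies all constraints simultaneously.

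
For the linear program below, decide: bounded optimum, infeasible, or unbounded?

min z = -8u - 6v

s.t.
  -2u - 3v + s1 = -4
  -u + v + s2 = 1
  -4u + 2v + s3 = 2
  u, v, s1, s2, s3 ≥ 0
Feasible point: (1, 1) satisfies every constraint, so the LP is feasible.
Direction d = (1, 0): for each constraint row a, a·d ≤ 0 —
  (-2)(1) + (-3)(0) = -2 ≤ 0
  (-1)(1) + (1)(0) = -1 ≤ 0
  (-4)(1) + (2)(0) = -4 ≤ 0
and d ≥ 0, so (1, 1) + t·d stays feasible for every t ≥ 0. Along this ray z = -8u - 6v changes by -8 per unit t, so z → −∞.

Unbounded — the objective can decrease without bound over the feasible region.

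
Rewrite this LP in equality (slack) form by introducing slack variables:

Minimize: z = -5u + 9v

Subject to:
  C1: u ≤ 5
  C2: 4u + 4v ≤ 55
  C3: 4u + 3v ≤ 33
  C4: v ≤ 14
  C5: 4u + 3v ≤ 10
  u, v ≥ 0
min z = -5u + 9v

s.t.
  u + s1 = 5
  4u + 4v + s2 = 55
  4u + 3v + s3 = 33
  v + s4 = 14
  4u + 3v + s5 = 10
  u, v, s1, s2, s3, s4, s5 ≥ 0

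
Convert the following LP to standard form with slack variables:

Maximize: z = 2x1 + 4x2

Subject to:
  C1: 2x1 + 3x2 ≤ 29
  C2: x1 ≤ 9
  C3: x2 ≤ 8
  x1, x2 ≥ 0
max z = 2x1 + 4x2

s.t.
  2x1 + 3x2 + s1 = 29
  x1 + s2 = 9
  x2 + s3 = 8
  x1, x2, s1, s2, s3 ≥ 0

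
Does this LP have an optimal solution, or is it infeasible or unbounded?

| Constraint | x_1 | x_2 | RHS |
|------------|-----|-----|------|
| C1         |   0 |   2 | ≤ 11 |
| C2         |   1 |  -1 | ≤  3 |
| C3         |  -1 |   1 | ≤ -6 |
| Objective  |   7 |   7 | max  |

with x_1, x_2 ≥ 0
C2 requires x_1 - x_2 ≤ 3, while C3 (-x_1 + x_2 ≤ -6) is equivalent to x_1 - x_2 ≥ 6. Together they would need 6 ≤ x_1 - x_2 ≤ 3, which is impossible since 6 > 3. No point satisfies all constraints.

Infeasible — the constraint set is empty.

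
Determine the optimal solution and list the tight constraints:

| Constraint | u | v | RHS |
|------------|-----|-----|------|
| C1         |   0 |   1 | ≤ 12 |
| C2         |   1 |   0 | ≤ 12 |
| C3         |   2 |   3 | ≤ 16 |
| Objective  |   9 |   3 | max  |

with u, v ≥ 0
Optimal: u = 8, v = 0
Slack at optimum:
  C1: slack = 12
  C2: slack = 4
  C3: slack = 0 (binding)
  u ≥ 0: u = 8
  v ≥ 0: v = 0 (binding)
Binding constraints: C3, v ≥ 0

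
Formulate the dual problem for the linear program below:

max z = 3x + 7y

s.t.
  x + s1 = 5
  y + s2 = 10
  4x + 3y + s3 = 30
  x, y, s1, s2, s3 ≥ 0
Minimize: z = 5y1 + 10y2 + 30y3

Subject to:
  C1: -y1 - 4y3 ≤ -3
  C2: -y2 - 3y3 ≤ -7
  y1, y2, y3 ≥ 0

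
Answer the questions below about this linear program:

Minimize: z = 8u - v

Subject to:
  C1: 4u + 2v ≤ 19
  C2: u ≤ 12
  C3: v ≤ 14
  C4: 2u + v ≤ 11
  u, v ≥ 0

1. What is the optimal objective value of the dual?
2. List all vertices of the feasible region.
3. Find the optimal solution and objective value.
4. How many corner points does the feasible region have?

1. -9.5 (by strong duality, equal to the primal optimum)
2. (0, 0), (4.75, 0), (0, 9.5)
3. u = 0, v = 9.5, z = -9.5
4. 3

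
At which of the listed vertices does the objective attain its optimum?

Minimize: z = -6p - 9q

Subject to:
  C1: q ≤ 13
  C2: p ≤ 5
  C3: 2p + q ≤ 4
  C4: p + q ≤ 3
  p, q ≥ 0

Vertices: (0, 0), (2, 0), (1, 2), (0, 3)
(0, 3) with z = -27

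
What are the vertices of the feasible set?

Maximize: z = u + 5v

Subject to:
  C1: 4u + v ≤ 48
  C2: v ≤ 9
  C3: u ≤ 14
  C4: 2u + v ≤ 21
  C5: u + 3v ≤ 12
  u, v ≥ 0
Each vertex is the intersection of two constraint boundaries that also satisfies all remaining constraints:
  u = 0 and v = 0 → (0, 0)
  2u + v = 21 and v = 0 → (10.5, 0)
  2u + v = 21 and u + 3v = 12 → (10.2, 0.6)
  u + 3v = 12 and u = 0 → (0, 4)

Vertices: (0, 0), (10.5, 0), (10.2, 0.6), (0, 4)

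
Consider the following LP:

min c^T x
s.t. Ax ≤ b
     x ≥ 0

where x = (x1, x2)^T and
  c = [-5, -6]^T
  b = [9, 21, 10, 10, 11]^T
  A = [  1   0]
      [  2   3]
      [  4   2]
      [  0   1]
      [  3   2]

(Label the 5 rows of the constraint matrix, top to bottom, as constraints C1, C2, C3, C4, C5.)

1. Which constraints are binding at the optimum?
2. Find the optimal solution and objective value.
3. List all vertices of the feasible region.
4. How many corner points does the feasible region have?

1. C3, x1 ≥ 0
2. x1 = 0, x2 = 5, z = -30
3. (0, 0), (2.5, 0), (0, 5)
4. 3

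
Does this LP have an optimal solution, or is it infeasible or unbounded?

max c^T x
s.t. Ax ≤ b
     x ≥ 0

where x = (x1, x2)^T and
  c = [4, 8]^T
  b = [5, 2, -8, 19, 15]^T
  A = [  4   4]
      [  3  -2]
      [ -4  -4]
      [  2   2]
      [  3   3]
One constraint requires 4x1 + 4x2 ≤ 5, while the constraint -4x1 - 4x2 ≤ -8 is equivalent to 4x1 + 4x2 ≥ 8. Together they would need 8 ≤ 4x1 + 4x2 ≤ 5, which is impossible since 8 > 5. No point satisfies all constraints.

The feasible region is empty; the LP is infeasible.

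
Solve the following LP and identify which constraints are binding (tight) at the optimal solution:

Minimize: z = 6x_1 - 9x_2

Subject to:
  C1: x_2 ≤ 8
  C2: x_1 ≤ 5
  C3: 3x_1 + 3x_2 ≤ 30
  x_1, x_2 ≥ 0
Optimal: x_1 = 0, x_2 = 8
Slack at optimum:
  C1: slack = 0 (binding)
  C2: slack = 5
  C3: slack = 6
  x_1 ≥ 0: x_1 = 0 (binding)
  x_2 ≥ 0: x_2 = 8
Binding constraints: C1, x_1 ≥ 0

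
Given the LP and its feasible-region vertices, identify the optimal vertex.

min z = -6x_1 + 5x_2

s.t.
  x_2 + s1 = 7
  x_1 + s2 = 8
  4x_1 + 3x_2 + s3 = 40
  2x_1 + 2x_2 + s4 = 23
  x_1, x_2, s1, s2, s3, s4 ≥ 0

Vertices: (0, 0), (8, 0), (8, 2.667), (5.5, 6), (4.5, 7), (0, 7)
Evaluating z = -6x_1 + 5x_2 at each vertex:
  (0, 0): z = 0
  (8, 0): z = -48
  (8, 2.667): z = -34.67
  (5.5, 6): z = -3
  (4.5, 7): z = 8
  (0, 7): z = 35

The smallest value is z = -48, attained at (8, 0).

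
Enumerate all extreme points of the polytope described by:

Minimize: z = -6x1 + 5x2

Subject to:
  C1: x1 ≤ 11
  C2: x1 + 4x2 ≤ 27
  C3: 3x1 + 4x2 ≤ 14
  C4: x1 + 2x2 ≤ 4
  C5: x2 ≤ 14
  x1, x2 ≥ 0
Each vertex is the intersection of two constraint boundaries that also satisfies all remaining constraints:
  x1 = 0 and x2 = 0 → (0, 0)
  x1 + 2x2 = 4 and x2 = 0 → (4, 0)
  x1 + 2x2 = 4 and x1 = 0 → (0, 2)

Vertices: (0, 0), (4, 0), (0, 2)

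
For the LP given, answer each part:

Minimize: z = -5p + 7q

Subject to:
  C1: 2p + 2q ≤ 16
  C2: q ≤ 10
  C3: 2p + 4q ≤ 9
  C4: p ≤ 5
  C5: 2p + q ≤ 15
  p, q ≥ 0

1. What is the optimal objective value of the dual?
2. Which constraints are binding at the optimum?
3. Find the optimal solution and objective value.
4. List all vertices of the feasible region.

1. -22.5 (by strong duality, equal to the primal optimum)
2. C3, q ≥ 0
3. p = 4.5, q = 0, z = -22.5
4. (0, 0), (4.5, 0), (0, 2.25)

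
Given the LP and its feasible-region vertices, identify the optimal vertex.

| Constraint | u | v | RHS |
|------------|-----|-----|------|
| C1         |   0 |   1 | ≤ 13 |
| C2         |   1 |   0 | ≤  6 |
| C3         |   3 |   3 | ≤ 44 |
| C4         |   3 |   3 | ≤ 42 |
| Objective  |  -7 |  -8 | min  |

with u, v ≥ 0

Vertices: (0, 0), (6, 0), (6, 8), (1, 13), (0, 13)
Evaluating z = -7u - 8v at each vertex:
  (0, 0): z = 0
  (6, 0): z = -42
  (6, 8): z = -106
  (1, 13): z = -111
  (0, 13): z = -104

The smallest value is z = -111, attained at (1, 13).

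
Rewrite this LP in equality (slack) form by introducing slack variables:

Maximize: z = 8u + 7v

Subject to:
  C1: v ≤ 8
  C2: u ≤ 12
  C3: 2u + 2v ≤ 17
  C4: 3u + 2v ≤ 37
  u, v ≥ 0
max z = 8u + 7v

s.t.
  v + s1 = 8
  u + s2 = 12
  2u + 2v + s3 = 17
  3u + 2v + s4 = 37
  u, v, s1, s2, s3, s4 ≥ 0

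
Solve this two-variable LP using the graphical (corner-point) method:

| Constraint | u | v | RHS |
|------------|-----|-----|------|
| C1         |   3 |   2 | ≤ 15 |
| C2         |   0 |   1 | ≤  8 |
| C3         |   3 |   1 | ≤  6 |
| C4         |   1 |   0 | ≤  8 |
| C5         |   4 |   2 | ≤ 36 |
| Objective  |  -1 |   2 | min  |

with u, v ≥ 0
Each vertex is the intersection of two constraint boundaries that also satisfies all remaining constraints:
  u = 0 and v = 0 → (0, 0)
  3u + v = 6 and v = 0 → (2, 0)
  3u + v = 6 and u = 0 → (0, 6)

Evaluating z = -u + 2v at each vertex:
  (0, 0): z = 0
  (2, 0): z = -2
  (0, 6): z = 12

The minimum is at (2, 0) with z = -2.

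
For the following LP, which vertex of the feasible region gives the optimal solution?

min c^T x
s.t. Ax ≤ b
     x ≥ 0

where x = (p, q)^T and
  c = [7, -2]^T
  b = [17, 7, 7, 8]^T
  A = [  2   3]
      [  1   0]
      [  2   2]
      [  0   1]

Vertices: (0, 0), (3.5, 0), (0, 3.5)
Evaluating z = 7p - 2q at each vertex:
  (0, 0): z = 0
  (3.5, 0): z = 24.5
  (0, 3.5): z = -7

The smallest value is z = -7, attained at (0, 3.5).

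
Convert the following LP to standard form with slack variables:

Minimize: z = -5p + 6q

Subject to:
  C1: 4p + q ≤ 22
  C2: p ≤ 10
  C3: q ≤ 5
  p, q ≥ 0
min z = -5p + 6q

s.t.
  4p + q + s1 = 22
  p + s2 = 10
  q + s3 = 5
  p, q, s1, s2, s3 ≥ 0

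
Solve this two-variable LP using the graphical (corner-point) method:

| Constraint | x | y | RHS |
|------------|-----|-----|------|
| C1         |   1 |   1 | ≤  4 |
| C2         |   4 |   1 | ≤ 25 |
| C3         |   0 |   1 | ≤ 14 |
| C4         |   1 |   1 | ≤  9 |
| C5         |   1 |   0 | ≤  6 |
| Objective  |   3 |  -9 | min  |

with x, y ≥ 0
Each vertex is the intersection of two constraint boundaries that also satisfies all remaining constraints:
  x = 0 and y = 0 → (0, 0)
  x + y = 4 and y = 0 → (4, 0)
  x + y = 4 and x = 0 → (0, 4)

Evaluating z = 3x - 9y at each vertex:
  (0, 0): z = 0
  (4, 0): z = 12
  (0, 4): z = -36

The minimum is at (0, 4) with z = -36.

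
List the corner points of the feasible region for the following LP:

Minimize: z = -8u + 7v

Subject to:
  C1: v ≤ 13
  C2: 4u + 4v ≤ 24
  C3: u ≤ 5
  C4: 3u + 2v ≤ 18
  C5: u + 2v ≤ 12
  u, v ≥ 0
Each vertex is the intersection of two constraint boundaries that also satisfies all remaining constraints:
  u = 0 and v = 0 → (0, 0)
  u = 5 and v = 0 → (5, 0)
  4u + 4v = 24 and u = 5 → (5, 1)
  4u + 4v = 24 and u + 2v = 12 → (0, 6)

Vertices: (0, 0), (5, 0), (5, 1), (0, 6)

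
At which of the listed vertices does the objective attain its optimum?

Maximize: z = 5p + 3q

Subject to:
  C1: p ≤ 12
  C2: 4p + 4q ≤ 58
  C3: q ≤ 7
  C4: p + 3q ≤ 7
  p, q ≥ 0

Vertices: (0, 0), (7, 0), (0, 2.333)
(7, 0) with z = 35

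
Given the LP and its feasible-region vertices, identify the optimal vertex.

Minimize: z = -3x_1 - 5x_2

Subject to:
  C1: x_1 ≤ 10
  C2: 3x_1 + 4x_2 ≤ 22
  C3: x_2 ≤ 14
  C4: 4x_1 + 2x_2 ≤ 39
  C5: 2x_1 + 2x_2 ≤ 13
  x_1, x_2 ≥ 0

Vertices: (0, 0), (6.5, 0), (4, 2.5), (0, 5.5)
Evaluating z = -3x_1 - 5x_2 at each vertex:
  (0, 0): z = 0
  (6.5, 0): z = -19.5
  (4, 2.5): z = -24.5
  (0, 5.5): z = -27.5

The smallest value is z = -27.5, attained at (0, 5.5).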